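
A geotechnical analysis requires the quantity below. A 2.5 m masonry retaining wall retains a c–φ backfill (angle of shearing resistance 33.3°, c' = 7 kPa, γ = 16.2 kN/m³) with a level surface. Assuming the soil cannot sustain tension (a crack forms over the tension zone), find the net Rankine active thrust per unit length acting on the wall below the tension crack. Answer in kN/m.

1.90 kN/m

K_a = 0.2911; √K_a = 0.5396.
Tension-crack depth z_c = 2c/(γ√K_a) = 2×7/(16.2×0.5396) = 1.602 m.
σ_a at base = K_a γ H − 2c√K_a = 0.2911×16.2×2.5 − 2×7×0.5396 = 4.237 kPa.
P_a = ½ × 4.237 × (H − z_c) = 0.5×4.237×0.8984 = 1.903 kN/m.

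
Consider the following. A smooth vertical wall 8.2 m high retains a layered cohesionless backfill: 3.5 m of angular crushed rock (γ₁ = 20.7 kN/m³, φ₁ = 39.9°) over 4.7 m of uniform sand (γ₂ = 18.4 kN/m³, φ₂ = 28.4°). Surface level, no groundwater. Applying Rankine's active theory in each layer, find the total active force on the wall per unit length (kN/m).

221 kN/m

K_a1 = tan²(45°−39.9°/2) = 0.2184; K_a2 = tan²(45°−28.4°/2) = 0.3554.
Layer 1: σ at base = K_a1 γ₁ h₁ = 15.83 kPa; P₁ = ½×15.83×3.5 = 27.69.
Layer 2: σ_v at top = γ₁h₁ = 72.45; σ_h top = K_a2×72.45 = 25.75; σ_h base = K_a2×(72.45+18.4×4.7) = 56.48.
P₂ = ½(25.75+56.48)×4.7 = 193.2. Total P_a = 27.69+193.2 = 220.9 kN/m.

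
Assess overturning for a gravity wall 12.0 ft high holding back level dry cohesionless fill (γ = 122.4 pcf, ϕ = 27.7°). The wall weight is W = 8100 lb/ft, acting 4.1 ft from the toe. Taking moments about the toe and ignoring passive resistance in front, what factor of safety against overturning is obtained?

2.58

K_a = tan²(45° − 27.7°/2) = 0.3653.
P_a = ½K_aγH² = 0.5×0.3653×122.4×12.0² = 3220 lb/ft, acting at H/3 = 4.000 ft above the base.
Overturning moment M_o = P_a × H/3 = 3220 × 4.000 = 12880.
Resisting moment M_r = W × 4.1 = 8100 × 4.1 = 33210.
FS_overturning = M_r/M_o = 33210/12880 = 2.579.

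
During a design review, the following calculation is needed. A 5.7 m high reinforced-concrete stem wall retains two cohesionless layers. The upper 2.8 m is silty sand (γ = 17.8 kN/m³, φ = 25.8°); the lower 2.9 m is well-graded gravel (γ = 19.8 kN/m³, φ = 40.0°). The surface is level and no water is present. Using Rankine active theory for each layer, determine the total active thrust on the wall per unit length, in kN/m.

77.0 kN/m

K_a1 = tan²(45°−25.8°/2) = 0.3935; K_a2 = tan²(45°−40.0°/2) = 0.2174.
Layer 1: σ at base = K_a1 γ₁ h₁ = 19.61 kPa; P₁ = ½×19.61×2.8 = 27.46.
Layer 2: σ_v at top = γ₁h₁ = 49.84; σ_h top = K_a2×49.84 = 10.84; σ_h base = K_a2×(49.84+19.8×2.9) = 23.32.
P₂ = ½(10.84+23.32)×2.9 = 49.53. Total P_a = 27.46+49.53 = 76.99 kN/m.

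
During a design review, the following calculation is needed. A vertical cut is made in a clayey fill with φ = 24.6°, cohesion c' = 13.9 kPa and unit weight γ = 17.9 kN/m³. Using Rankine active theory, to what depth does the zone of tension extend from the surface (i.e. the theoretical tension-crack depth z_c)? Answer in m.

K_a = tan²(45° − 24.6°/2) = 0.4121; √K_a = 0.6420.
The active pressure is zero where K_a γ z = 2c√K_a, so z_c = 2c/(γ√K_a) = 2×13.9/(17.9×0.6420) = 2.419 m.

2.42 m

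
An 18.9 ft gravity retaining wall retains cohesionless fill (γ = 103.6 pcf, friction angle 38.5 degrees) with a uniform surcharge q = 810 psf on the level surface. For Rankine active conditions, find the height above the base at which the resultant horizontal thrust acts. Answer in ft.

K_a = 0.2327.
Triangular part P₁ = ½K_aγH² = 4305 at H/3 = 6.300 ft; rectangular part P₂ = K_a q H = 3562 at H/2 = 9.450 ft.
ȳ = (P₁·6.300 + P₂·9.450)/(P₁+P₂) = 7.726 ft.

7.73 ft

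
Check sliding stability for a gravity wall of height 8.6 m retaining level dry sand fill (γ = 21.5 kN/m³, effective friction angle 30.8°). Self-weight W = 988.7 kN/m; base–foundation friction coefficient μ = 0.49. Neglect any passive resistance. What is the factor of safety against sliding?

K_a = tan²(45° − 30.8°/2) = 0.3227.
P_a = ½K_aγH² = 0.5×0.3227×21.5×8.6² = 256.6 kN/m, acting at H/3 = 2.867 m above the base.
FS_sliding = μW / P_a = 0.49×988.7 / 256.6 = 1.888.

1.89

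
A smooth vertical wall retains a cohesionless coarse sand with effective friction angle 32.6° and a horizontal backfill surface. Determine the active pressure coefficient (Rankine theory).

K_a = (1 − sin φ)/(1 + sin φ) = (1 − sin 32.6°)/(1 + sin 32.6°) = 0.2997.

0.300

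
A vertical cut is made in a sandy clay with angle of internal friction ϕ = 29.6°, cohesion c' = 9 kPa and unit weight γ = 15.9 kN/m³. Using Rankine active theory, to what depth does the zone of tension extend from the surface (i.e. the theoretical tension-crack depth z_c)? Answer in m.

K_a = tan²(45° − 29.6°/2) = 0.3387; √K_a = 0.5820.
The active pressure is zero where K_a γ z = 2c√K_a, so z_c = 2c/(γ√K_a) = 2×9/(15.9×0.5820) = 1.945 m.

1.95 m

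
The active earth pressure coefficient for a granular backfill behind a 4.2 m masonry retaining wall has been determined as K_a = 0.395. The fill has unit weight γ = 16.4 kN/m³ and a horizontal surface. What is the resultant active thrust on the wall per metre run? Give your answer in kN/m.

57.1 kN/m

P = ½ K_a γ H² = 0.5 × 0.395 × 16.4 × 4.2² = 57.14 kN/m.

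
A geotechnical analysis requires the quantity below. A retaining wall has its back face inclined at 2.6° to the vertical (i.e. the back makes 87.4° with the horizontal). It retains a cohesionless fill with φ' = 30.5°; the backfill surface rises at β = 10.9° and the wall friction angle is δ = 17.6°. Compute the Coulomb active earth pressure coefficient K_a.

0.362

K_a = sin²(α+φ) / [sin²α · sin(α−δ) · (1 + √{sin(φ+δ)sin(φ−β) / (sin(α−δ)sin(α+β))})²].
With α = 87.4°, φ = 30.5°, δ = 17.6°, β = 10.9°: K_a = 0.3617.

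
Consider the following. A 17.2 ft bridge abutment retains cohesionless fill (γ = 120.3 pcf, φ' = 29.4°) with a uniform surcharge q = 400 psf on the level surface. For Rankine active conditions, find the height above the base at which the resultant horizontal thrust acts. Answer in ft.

6.53 ft

K_a = 0.3415.
Triangular part P₁ = ½K_aγH² = 6076 at H/3 = 5.733 ft; rectangular part P₂ = K_a q H = 2349 at H/2 = 8.600 ft.
ȳ = (P₁·5.733 + P₂·8.600)/(P₁+P₂) = 6.533 ft.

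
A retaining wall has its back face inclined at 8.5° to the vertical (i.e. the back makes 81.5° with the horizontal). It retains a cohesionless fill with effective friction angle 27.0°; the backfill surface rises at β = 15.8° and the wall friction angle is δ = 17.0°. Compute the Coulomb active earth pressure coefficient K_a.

0.529

K_a = sin²(α+φ) / [sin²α · sin(α−δ) · (1 + √{sin(φ+δ)sin(φ−β) / (sin(α−δ)sin(α+β))})²].
With α = 81.5°, φ = 27.0°, δ = 17.0°, β = 15.8°: K_a = 0.5286.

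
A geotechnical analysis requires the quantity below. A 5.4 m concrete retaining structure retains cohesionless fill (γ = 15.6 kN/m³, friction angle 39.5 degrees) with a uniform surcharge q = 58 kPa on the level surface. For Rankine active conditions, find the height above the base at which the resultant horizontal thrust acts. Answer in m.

2.32 m

K_a = 0.2224.
Triangular part P₁ = ½K_aγH² = 50.59 at H/3 = 1.800 m; rectangular part P₂ = K_a q H = 69.67 at H/2 = 2.700 m.
ȳ = (P₁·1.800 + P₂·2.700)/(P₁+P₂) = 2.321 m.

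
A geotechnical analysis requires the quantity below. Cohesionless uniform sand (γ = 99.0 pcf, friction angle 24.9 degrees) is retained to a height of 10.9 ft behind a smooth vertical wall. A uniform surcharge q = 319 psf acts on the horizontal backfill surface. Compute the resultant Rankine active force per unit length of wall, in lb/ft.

K_a = tan²(45° − φ/2) = 0.4074.
Soil triangle: ½ K_a γ H² = 0.5×0.4074×99.0×10.9² = 2396 lb/ft.
Surcharge rectangle: K_a q H = 0.4074×319×10.9 = 1417 lb/ft.
Total = 2396 + 1417 = 3813 lb/ft.

3810 lb/ft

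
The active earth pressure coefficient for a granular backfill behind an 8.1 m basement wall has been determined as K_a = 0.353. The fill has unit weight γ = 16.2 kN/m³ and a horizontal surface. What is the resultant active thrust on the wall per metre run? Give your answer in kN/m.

P = ½ K_a γ H² = 0.5 × 0.353 × 16.2 × 8.1² = 187.6 kN/m.

188 kN/m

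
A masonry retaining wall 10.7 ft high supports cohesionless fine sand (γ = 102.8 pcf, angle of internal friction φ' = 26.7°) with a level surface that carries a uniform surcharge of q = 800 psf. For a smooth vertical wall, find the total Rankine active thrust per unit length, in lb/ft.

5490 lb/ft

K_a = tan²(45° − φ/2) = 0.3800.
Soil triangle: ½ K_a γ H² = 0.5×0.3800×102.8×10.7² = 2236 lb/ft.
Surcharge rectangle: K_a q H = 0.3800×800×10.7 = 3252 lb/ft.
Total = 2236 + 3252 = 5488 lb/ft.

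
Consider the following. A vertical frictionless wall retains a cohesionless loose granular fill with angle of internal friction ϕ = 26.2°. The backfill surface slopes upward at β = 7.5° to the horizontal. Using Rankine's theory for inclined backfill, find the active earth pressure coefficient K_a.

K_a = cos β · (cos β − √(cos²β − cos²φ)) / (cos β + √(cos²β − cos²φ)).
cos β = 0.9914, cos φ = 0.8973, √(cos²β − cos²φ) = 0.4218.
K_a = 0.9914 × (0.9914 − 0.4218)/(0.9914 + 0.4218) = 0.3997.

0.400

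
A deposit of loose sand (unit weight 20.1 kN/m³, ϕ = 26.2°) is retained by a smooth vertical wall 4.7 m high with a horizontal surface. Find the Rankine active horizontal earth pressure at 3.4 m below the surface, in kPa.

26.5 kPa

K_a = (1 − sin φ)/(1 + sin φ) = 0.3874.
σ_h = K_a γ z = 0.3874 × 20.1 × 3.4 = 26.48 kPa.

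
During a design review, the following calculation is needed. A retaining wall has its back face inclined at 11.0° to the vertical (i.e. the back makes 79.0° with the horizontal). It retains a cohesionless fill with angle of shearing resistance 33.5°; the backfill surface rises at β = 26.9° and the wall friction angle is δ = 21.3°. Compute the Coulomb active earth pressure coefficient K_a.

K_a = sin²(α+φ) / [sin²α · sin(α−δ) · (1 + √{sin(φ+δ)sin(φ−β) / (sin(α−δ)sin(α+β))})²].
With α = 79.0°, φ = 33.5°, δ = 21.3°, β = 26.9°: K_a = 0.5837.

0.584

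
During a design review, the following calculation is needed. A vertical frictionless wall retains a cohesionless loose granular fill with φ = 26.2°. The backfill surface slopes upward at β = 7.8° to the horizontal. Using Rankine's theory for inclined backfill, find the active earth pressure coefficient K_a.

K_a = cos β · (cos β − √(cos²β − cos²φ)) / (cos β + √(cos²β − cos²φ)).
cos β = 0.9907, cos φ = 0.8973, √(cos²β − cos²φ) = 0.4201.
K_a = 0.9907 × (0.9907 − 0.4201)/(0.9907 + 0.4201) = 0.4007.

0.401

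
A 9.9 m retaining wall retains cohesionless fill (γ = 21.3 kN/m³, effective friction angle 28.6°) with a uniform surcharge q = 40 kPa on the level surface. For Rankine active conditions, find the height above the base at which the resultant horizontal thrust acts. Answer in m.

K_a = 0.3525.
Triangular part P₁ = ½K_aγH² = 368.0 at H/3 = 3.300 m; rectangular part P₂ = K_a q H = 139.6 at H/2 = 4.950 m.
ȳ = (P₁·3.300 + P₂·4.950)/(P₁+P₂) = 3.754 m.

3.75 m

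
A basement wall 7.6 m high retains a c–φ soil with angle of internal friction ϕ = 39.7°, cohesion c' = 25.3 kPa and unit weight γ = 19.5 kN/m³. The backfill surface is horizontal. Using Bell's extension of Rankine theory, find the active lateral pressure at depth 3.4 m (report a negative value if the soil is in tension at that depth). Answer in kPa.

-9.14 kPa

K_a = (1 − sin φ)/(1 + sin φ) = 0.2204.
σ_a = K_a γ z − 2c√K_a = 0.2204×19.5×3.4 − 2×25.3×0.4695 = -9.142 kPa.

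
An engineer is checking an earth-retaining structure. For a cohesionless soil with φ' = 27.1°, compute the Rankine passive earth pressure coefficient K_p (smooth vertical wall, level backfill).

K_p = (1 + sin φ)/(1 − sin φ) = tan²(45° + 27.1°/2) = 2.673.

2.67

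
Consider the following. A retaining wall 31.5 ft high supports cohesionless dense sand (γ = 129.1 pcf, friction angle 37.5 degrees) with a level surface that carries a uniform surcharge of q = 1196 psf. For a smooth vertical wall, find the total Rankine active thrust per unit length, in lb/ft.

K_a = tan²(45° − φ/2) = 0.2432.
Soil triangle: ½ K_a γ H² = 0.5×0.2432×129.1×31.5² = 15580 lb/ft.
Surcharge rectangle: K_a q H = 0.2432×1196×31.5 = 9162 lb/ft.
Total = 15580 + 9162 = 24740 lb/ft.

24700 lb/ft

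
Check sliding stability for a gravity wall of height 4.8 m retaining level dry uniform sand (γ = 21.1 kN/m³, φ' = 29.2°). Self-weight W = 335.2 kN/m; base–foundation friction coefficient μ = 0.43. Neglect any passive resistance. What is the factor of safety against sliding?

K_a = tan²(45° − 29.2°/2) = 0.3442.
P_a = ½K_aγH² = 0.5×0.3442×21.1×4.8² = 83.67 kN/m, acting at H/3 = 1.600 m above the base.
FS_sliding = μW / P_a = 0.43×335.2 / 83.67 = 1.723.

1.72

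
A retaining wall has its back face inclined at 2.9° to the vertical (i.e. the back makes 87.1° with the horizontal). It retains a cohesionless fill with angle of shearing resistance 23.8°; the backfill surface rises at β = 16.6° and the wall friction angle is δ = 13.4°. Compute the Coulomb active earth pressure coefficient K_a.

K_a = sin²(α+φ) / [sin²α · sin(α−δ) · (1 + √{sin(φ+δ)sin(φ−β) / (sin(α−δ)sin(α+β))})²].
With α = 87.1°, φ = 23.8°, δ = 13.4°, β = 16.6°: K_a = 0.5520.

0.552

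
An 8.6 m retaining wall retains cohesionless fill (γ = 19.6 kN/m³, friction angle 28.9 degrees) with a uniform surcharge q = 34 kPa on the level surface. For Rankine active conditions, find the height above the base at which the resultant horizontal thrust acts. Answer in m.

K_a = 0.3484.
Triangular part P₁ = ½K_aγH² = 252.5 at H/3 = 2.867 m; rectangular part P₂ = K_a q H = 101.9 at H/2 = 4.300 m.
ȳ = (P₁·2.867 + P₂·4.300)/(P₁+P₂) = 3.279 m.

3.28 m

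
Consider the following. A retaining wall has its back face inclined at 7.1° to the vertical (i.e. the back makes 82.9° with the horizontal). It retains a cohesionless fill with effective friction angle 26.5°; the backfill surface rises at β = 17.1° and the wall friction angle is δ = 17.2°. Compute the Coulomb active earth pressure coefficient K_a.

K_a = sin²(α+φ) / [sin²α · sin(α−δ) · (1 + √{sin(φ+δ)sin(φ−β) / (sin(α−δ)sin(α+β))})²].
With α = 82.9°, φ = 26.5°, δ = 17.2°, β = 17.1°: K_a = 0.5403.

0.540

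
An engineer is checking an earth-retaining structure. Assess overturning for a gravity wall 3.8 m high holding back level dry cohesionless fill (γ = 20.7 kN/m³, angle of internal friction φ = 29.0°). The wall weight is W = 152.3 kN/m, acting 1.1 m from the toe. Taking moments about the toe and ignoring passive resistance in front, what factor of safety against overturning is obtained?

2.55

K_a = tan²(45° − 29.0°/2) = 0.3470.
P_a = ½K_aγH² = 0.5×0.3470×20.7×3.8² = 51.86 kN/m, acting at H/3 = 1.267 m above the base.
Overturning moment M_o = P_a × H/3 = 51.86 × 1.267 = 65.69.
Resisting moment M_r = W × 1.1 = 152.3 × 1.1 = 167.5.
FS_overturning = M_r/M_o = 167.5/65.69 = 2.551.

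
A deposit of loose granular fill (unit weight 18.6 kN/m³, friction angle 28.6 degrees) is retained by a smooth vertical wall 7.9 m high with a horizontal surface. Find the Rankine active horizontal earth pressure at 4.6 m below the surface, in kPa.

30.2 kPa

K_a = (1 − sin φ)/(1 + sin φ) = 0.3525.
σ_h = K_a γ z = 0.3525 × 18.6 × 4.6 = 30.16 kPa.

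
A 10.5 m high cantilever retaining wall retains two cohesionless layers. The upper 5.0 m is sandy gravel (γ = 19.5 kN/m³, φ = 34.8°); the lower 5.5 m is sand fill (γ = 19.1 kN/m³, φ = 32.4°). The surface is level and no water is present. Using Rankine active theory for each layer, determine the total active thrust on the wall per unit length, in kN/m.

316 kN/m

K_a1 = tan²(45°−34.8°/2) = 0.2733; K_a2 = tan²(45°−32.4°/2) = 0.3022.
Layer 1: σ at base = K_a1 γ₁ h₁ = 26.65 kPa; P₁ = ½×26.65×5.0 = 66.62.
Layer 2: σ_v at top = γ₁h₁ = 97.50; σ_h top = K_a2×97.50 = 29.47; σ_h base = K_a2×(97.50+19.1×5.5) = 61.22.
P₂ = ½(29.47+61.22)×5.5 = 249.4. Total P_a = 66.62+249.4 = 316.0 kN/m.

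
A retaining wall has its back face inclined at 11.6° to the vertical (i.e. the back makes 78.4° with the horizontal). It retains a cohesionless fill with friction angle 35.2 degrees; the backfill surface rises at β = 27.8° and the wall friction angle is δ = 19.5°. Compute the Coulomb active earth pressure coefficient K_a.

K_a = sin²(α+φ) / [sin²α · sin(α−δ) · (1 + √{sin(φ+δ)sin(φ−β) / (sin(α−δ)sin(α+β))})²].
With α = 78.4°, φ = 35.2°, δ = 19.5°, β = 27.8°: K_a = 0.5546.

0.555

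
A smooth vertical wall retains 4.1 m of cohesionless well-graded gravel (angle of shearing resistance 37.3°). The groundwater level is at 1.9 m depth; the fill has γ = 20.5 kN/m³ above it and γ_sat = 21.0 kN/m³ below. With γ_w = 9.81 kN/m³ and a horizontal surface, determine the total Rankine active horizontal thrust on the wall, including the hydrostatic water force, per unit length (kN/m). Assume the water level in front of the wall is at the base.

K_a = tan²(45° − φ/2) = 0.2453.
γ' = 21.0 − 9.81 = 11.19 kN/m³. Depth below WT = 2.2 m.
σ'_h at WT = K_a γ d_w = 9.556 kPa; at base = 9.556 + K_a γ' × 2.2 = 15.60 kPa.
P₁ (0–1.9 m) = ½×9.556×1.9 = 9.078. P₂ (1.9–4.1 m) = ½(9.556+15.60)×2.2 = 27.67.
P_w = ½ γ_w h₂² = 0.5×9.81×2.2² = 23.74. Total = 9.078+27.67+23.74 = 60.49 kN/m.

60.5 kN/m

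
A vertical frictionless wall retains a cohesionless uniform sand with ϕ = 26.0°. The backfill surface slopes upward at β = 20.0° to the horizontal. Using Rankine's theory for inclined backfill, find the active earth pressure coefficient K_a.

0.515

K_a = cos β · (cos β − √(cos²β − cos²φ)) / (cos β + √(cos²β − cos²φ)).
cos β = 0.9397, cos φ = 0.8988, √(cos²β − cos²φ) = 0.2742.
K_a = 0.9397 × (0.9397 − 0.2742)/(0.9397 + 0.2742) = 0.5152.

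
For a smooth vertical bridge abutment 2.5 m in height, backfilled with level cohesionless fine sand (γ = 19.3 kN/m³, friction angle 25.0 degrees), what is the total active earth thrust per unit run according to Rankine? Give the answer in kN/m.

24.5 kN/m

K_a = tan²(45° − φ/2) = 0.4059.
P_a = ½ K_a γ H² = 0.5 × 0.4059 × 19.3 × 2.5² = 24.48 kN/m.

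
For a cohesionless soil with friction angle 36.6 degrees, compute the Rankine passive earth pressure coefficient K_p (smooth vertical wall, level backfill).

3.95

K_p = (1 + sin φ)/(1 − sin φ) = tan²(45° + 36.6°/2) = 3.953.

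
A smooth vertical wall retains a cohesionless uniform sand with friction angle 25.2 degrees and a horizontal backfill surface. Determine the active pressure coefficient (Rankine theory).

0.403

K_a = (1 − sin φ)/(1 + sin φ) = (1 − sin 25.2°)/(1 + sin 25.2°) = 0.4027.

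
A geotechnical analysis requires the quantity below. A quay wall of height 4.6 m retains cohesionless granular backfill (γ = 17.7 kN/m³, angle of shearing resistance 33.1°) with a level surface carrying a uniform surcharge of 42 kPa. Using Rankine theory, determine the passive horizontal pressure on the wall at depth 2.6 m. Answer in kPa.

300 kPa

K_p = (1 + sin φ)/(1 − sin φ) = 3.406.
σ_v = γz + q = 17.7 × 2.6 + 42 = 88.02 kPa.
σ_h = K_p σ_v = 3.406 × 88.02 = 299.8 kPa.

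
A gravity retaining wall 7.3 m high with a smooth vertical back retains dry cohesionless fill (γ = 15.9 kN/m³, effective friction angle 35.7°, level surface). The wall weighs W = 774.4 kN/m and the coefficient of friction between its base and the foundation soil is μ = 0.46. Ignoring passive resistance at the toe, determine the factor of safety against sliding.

3.20

K_a = tan²(45° − 35.7°/2) = 0.2630.
P_a = ½K_aγH² = 0.5×0.2630×15.9×7.3² = 111.4 kN/m, acting at H/3 = 2.433 m above the base.
FS_sliding = μW / P_a = 0.46×774.4 / 111.4 = 3.197.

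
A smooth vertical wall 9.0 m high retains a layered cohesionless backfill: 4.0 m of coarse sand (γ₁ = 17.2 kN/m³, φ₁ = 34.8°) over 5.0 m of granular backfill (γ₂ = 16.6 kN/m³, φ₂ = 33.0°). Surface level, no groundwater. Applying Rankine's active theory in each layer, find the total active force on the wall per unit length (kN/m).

K_a1 = tan²(45°−34.8°/2) = 0.2733; K_a2 = tan²(45°−33.0°/2) = 0.2948.
Layer 1: σ at base = K_a1 γ₁ h₁ = 18.80 kPa; P₁ = ½×18.80×4.0 = 37.61.
Layer 2: σ_v at top = γ₁h₁ = 68.80; σ_h top = K_a2×68.80 = 20.28; σ_h base = K_a2×(68.80+16.6×5.0) = 44.75.
P₂ = ½(20.28+44.75)×5.0 = 162.6. Total P_a = 37.61+162.6 = 200.2 kN/m.

200 kN/m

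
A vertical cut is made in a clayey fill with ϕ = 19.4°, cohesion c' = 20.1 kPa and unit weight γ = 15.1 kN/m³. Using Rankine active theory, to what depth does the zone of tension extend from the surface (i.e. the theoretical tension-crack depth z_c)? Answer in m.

K_a = tan²(45° − 19.4°/2) = 0.5013; √K_a = 0.7080.
The active pressure is zero where K_a γ z = 2c√K_a, so z_c = 2c/(γ√K_a) = 2×20.1/(15.1×0.7080) = 3.760 m.

3.76 m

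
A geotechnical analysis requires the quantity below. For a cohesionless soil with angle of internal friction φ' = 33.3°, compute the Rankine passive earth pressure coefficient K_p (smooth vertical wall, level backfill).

K_p = (1 + sin φ)/(1 − sin φ) = tan²(45° + 33.3°/2) = 3.435.

3.43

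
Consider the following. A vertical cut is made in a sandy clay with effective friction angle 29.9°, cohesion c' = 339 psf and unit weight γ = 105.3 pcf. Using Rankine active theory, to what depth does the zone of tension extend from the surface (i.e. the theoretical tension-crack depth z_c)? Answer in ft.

K_a = tan²(45° − 29.9°/2) = 0.3347; √K_a = 0.5785.
The active pressure is zero where K_a γ z = 2c√K_a, so z_c = 2c/(γ√K_a) = 2×339/(105.3×0.5785) = 11.13 ft.

11.1 ft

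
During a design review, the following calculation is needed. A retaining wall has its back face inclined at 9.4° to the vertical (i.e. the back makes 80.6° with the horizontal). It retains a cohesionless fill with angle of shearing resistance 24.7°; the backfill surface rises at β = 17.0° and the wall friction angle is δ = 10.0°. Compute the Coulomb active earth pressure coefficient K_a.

0.613

K_a = sin²(α+φ) / [sin²α · sin(α−δ) · (1 + √{sin(φ+δ)sin(φ−β) / (sin(α−δ)sin(α+β))})²].
With α = 80.6°, φ = 24.7°, δ = 10.0°, β = 17.0°: K_a = 0.6131.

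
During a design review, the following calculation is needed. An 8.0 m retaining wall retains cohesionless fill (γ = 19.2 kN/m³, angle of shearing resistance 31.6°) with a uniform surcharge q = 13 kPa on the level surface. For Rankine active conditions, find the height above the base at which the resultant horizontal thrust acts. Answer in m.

2.86 m

K_a = 0.3123.
Triangular part P₁ = ½K_aγH² = 191.9 at H/3 = 2.667 m; rectangular part P₂ = K_a q H = 32.48 at H/2 = 4.000 m.
ȳ = (P₁·2.667 + P₂·4.000)/(P₁+P₂) = 2.860 m.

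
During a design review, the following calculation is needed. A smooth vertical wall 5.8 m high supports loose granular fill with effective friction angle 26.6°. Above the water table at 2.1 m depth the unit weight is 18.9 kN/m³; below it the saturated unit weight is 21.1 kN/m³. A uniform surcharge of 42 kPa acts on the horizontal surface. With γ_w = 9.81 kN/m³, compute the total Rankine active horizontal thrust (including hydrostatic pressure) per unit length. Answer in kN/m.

K_a = tan²(45° − φ/2) = 0.3814.
γ' = 21.1 − 9.81 = 11.29 kN/m³. h₂ = H − d_w = 3.7 m.
σ'_h: at surface K_a·q = 16.02; at WT K_a(q+γd_w) = 31.16; at base K_a(q+γd_w+γ'h₂) = 47.09 kPa.
P₁ = ½(16.02+31.16)×2.1 = 49.54; P₂ = ½(31.16+47.09)×3.7 = 144.8; P_w = ½γ_w h₂² = 67.15.
Total = 49.54+144.8+67.15 = 261.5 kN/m.

261 kN/m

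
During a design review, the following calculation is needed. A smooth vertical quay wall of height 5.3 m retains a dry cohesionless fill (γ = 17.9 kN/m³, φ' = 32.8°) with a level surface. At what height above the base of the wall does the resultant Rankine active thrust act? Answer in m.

1.77 m

K_a = 0.2973.
The pressure distribution is triangular, so the resultant acts at H/3 above the base = 5.3/3 = 1.767 m.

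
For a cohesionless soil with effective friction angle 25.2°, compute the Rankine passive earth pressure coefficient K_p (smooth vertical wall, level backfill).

2.48

K_p = (1 + sin φ)/(1 − sin φ) = tan²(45° + 25.2°/2) = 2.483.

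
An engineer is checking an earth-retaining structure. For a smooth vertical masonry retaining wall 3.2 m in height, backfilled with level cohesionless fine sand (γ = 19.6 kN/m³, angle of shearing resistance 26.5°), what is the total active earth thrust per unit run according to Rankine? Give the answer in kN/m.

K_a = tan²(45° − φ/2) = 0.3829.
P_a = ½ K_a γ H² = 0.5 × 0.3829 × 19.6 × 3.2² = 38.43 kN/m.

38.4 kN/m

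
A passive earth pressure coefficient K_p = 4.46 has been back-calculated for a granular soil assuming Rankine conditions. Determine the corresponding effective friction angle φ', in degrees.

39.3°

K_p = (1+sin φ)/(1−sin φ) ⇒ sin φ = (K_p − 1)/(K_p + 1) = 0.6337.
φ = arcsin(0.6337) = 39.32°.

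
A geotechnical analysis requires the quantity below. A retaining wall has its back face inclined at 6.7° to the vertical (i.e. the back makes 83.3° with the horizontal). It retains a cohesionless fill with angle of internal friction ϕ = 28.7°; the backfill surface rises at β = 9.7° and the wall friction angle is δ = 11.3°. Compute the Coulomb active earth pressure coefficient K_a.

K_a = sin²(α+φ) / [sin²α · sin(α−δ) · (1 + √{sin(φ+δ)sin(φ−β) / (sin(α−δ)sin(α+β))})²].
With α = 83.3°, φ = 28.7°, δ = 11.3°, β = 9.7°: K_a = 0.4244.

0.424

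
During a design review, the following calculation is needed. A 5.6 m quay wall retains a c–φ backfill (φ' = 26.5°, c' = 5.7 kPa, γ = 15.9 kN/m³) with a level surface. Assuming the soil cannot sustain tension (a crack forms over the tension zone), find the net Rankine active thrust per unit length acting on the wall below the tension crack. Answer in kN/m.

60.1 kN/m

K_a = 0.3829; √K_a = 0.6188.
Tension-crack depth z_c = 2c/(γ√K_a) = 2×5.7/(15.9×0.6188) = 1.159 m.
σ_a at base = K_a γ H − 2c√K_a = 0.3829×15.9×5.6 − 2×5.7×0.6188 = 27.04 kPa.
P_a = ½ × 27.04 × (H − z_c) = 0.5×27.04×4.441 = 60.05 kN/m.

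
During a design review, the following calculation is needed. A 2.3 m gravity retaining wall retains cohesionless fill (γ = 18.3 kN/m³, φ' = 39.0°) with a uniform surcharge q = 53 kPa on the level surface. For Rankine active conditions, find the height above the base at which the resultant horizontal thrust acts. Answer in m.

K_a = 0.2275.
Triangular part P₁ = ½K_aγH² = 11.01 at H/3 = 0.7667 m; rectangular part P₂ = K_a q H = 27.73 at H/2 = 1.150 m.
ȳ = (P₁·0.7667 + P₂·1.150)/(P₁+P₂) = 1.041 m.

1.04 m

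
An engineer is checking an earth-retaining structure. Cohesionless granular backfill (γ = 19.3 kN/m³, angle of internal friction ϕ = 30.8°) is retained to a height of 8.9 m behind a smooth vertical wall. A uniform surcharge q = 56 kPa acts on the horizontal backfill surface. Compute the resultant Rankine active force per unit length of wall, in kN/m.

K_a = tan²(45° − φ/2) = 0.3227.
Soil triangle: ½ K_a γ H² = 0.5×0.3227×19.3×8.9² = 246.7 kN/m.
Surcharge rectangle: K_a q H = 0.3227×56×8.9 = 160.8 kN/m.
Total = 246.7 + 160.8 = 407.5 kN/m.

408 kN/m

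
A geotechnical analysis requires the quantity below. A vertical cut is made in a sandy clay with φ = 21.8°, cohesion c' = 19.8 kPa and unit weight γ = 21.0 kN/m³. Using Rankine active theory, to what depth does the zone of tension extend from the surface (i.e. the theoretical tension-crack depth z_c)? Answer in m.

2.79 m

K_a = tan²(45° − 21.8°/2) = 0.4584; √K_a = 0.6771.
The active pressure is zero where K_a γ z = 2c√K_a, so z_c = 2c/(γ√K_a) = 2×19.8/(21.0×0.6771) = 2.785 m.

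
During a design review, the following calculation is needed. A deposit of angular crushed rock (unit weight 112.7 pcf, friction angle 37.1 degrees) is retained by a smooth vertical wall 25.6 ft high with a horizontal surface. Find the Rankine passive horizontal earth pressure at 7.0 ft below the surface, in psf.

K_p = (1 + sin φ)/(1 − sin φ) = 4.040.
σ_h = K_p γ z = 4.040 × 112.7 × 7.0 = 3187 psf.

3190 psf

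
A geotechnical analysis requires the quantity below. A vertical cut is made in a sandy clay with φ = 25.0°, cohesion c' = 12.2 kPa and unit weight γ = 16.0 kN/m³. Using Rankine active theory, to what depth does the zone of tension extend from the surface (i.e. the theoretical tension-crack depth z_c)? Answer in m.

2.39 m

K_a = tan²(45° − 25.0°/2) = 0.4059; √K_a = 0.6371.
The active pressure is zero where K_a γ z = 2c√K_a, so z_c = 2c/(γ√K_a) = 2×12.2/(16.0×0.6371) = 2.394 m.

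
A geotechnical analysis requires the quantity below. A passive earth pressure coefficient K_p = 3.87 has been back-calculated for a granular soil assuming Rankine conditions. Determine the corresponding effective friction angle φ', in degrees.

36.1°

K_p = (1+sin φ)/(1−sin φ) ⇒ sin φ = (K_p − 1)/(K_p + 1) = 0.5893.
φ = arcsin(0.5893) = 36.11°.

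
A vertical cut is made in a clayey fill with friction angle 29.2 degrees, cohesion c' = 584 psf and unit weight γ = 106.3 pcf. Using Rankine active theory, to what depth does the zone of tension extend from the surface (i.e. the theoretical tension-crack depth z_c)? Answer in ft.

K_a = tan²(45° − 29.2°/2) = 0.3442; √K_a = 0.5867.
The active pressure is zero where K_a γ z = 2c√K_a, so z_c = 2c/(γ√K_a) = 2×584/(106.3×0.5867) = 18.73 ft.

18.7 ft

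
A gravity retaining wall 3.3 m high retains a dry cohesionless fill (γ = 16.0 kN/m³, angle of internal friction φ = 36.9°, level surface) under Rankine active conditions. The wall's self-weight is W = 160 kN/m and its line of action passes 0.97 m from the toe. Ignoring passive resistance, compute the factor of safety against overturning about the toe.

6.49

K_a = tan²(45° − 36.9°/2) = 0.2497.
P_a = ½K_aγH² = 0.5×0.2497×16.0×3.3² = 21.75 kN/m, acting at H/3 = 1.100 m above the base.
Overturning moment M_o = P_a × H/3 = 21.75 × 1.100 = 23.93.
Resisting moment M_r = W × 0.97 = 160 × 0.97 = 155.2.
FS_overturning = M_r/M_o = 155.2/23.93 = 6.487.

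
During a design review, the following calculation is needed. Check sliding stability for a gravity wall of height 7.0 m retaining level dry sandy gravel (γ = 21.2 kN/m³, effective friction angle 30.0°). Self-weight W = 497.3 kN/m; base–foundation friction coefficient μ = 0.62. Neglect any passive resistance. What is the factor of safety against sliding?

1.78

K_a = tan²(45° − 30.0°/2) = 0.3333.
P_a = ½K_aγH² = 0.5×0.3333×21.2×7.0² = 173.1 kN/m, acting at H/3 = 2.333 m above the base.
FS_sliding = μW / P_a = 0.62×497.3 / 173.1 = 1.781.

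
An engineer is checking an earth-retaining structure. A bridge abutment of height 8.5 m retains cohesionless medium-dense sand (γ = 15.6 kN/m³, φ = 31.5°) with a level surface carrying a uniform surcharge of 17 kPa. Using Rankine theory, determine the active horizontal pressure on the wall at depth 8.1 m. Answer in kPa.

45.0 kPa

K_a = (1 − sin φ)/(1 + sin φ) = 0.3136.
σ_v = γz + q = 15.6 × 8.1 + 17 = 143.4 kPa.
σ_h = K_a σ_v = 0.3136 × 143.4 = 44.96 kPa.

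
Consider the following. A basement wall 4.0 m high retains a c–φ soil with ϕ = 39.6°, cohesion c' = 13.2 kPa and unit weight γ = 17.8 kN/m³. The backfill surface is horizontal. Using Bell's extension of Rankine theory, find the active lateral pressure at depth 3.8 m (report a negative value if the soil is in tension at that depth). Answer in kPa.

2.55 kPa

K_a = (1 − sin φ)/(1 + sin φ) = 0.2214.
σ_a = K_a γ z − 2c√K_a = 0.2214×17.8×3.8 − 2×13.2×0.4706 = 2.555 kPa.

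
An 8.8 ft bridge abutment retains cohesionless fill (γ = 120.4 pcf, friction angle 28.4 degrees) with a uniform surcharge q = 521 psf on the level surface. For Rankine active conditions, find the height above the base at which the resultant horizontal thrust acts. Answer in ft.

3.66 ft

K_a = 0.3554.
Triangular part P₁ = ½K_aγH² = 1657 at H/3 = 2.933 ft; rectangular part P₂ = K_a q H = 1629 at H/2 = 4.400 ft.
ȳ = (P₁·2.933 + P₂·4.400)/(P₁+P₂) = 3.661 ft.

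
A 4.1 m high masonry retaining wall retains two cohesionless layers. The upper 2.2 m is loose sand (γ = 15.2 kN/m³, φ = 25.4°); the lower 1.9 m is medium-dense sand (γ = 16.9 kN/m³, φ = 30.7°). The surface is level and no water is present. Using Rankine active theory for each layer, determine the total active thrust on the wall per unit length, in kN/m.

45.2 kN/m

K_a1 = tan²(45°−25.4°/2) = 0.3996; K_a2 = tan²(45°−30.7°/2) = 0.3240.
Layer 1: σ at base = K_a1 γ₁ h₁ = 13.36 kPa; P₁ = ½×13.36×2.2 = 14.70.
Layer 2: σ_v at top = γ₁h₁ = 33.44; σ_h top = K_a2×33.44 = 10.84; σ_h base = K_a2×(33.44+16.9×1.9) = 21.24.
P₂ = ½(10.84+21.24)×1.9 = 30.47. Total P_a = 14.70+30.47 = 45.17 kN/m.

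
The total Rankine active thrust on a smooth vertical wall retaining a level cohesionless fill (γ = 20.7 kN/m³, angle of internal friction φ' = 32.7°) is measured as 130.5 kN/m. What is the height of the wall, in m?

K_a = 0.2985. P_a = ½ K_a γ H² ⇒ H = √(2P_a/(K_a γ)).
H = √(2×130.5/(0.2985×20.7)) = 6.499 m.

6.50 m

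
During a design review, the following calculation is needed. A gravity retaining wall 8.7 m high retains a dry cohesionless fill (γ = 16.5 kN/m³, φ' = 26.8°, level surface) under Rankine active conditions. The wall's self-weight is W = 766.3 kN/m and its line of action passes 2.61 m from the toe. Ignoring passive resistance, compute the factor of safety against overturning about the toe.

2.92

K_a = tan²(45° − 26.8°/2) = 0.3785.
P_a = ½K_aγH² = 0.5×0.3785×16.5×8.7² = 236.3 kN/m, acting at H/3 = 2.900 m above the base.
Overturning moment M_o = P_a × H/3 = 236.3 × 2.900 = 685.4.
Resisting moment M_r = W × 2.61 = 766.3 × 2.61 = 2000.
FS_overturning = M_r/M_o = 2000/685.4 = 2.918.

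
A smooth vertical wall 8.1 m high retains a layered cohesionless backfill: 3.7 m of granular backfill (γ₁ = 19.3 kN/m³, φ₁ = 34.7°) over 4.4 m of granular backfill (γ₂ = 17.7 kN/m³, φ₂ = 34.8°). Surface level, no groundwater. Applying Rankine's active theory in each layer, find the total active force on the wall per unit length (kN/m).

K_a1 = tan²(45°−34.7°/2) = 0.2745; K_a2 = tan²(45°−34.8°/2) = 0.2733.
Layer 1: σ at base = K_a1 γ₁ h₁ = 19.60 kPa; P₁ = ½×19.60×3.7 = 36.26.
Layer 2: σ_v at top = γ₁h₁ = 71.41; σ_h top = K_a2×71.41 = 19.52; σ_h base = K_a2×(71.41+17.7×4.4) = 40.80.
P₂ = ½(19.52+40.80)×4.4 = 132.7. Total P_a = 36.26+132.7 = 169.0 kN/m.

169 kN/m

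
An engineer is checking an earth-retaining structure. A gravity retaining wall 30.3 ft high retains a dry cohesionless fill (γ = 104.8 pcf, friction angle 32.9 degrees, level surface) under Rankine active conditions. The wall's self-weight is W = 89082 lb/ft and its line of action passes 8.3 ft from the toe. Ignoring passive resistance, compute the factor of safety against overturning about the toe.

5.14

K_a = tan²(45° − 32.9°/2) = 0.2960.
P_a = ½K_aγH² = 0.5×0.2960×104.8×30.3² = 14240 lb/ft, acting at H/3 = 10.10 ft above the base.
Overturning moment M_o = P_a × H/3 = 14240 × 10.10 = 143800.
Resisting moment M_r = W × 8.3 = 89082 × 8.3 = 739400.
FS_overturning = M_r/M_o = 739400/143800 = 5.140.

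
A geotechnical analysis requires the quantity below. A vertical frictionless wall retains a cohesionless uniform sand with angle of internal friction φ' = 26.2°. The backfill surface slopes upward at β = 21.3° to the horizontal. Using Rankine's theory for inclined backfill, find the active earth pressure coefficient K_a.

0.536

K_a = cos β · (cos β − √(cos²β − cos²φ)) / (cos β + √(cos²β − cos²φ)).
cos β = 0.9317, cos φ = 0.8973, √(cos²β − cos²φ) = 0.2510.
K_a = 0.9317 × (0.9317 − 0.2510)/(0.9317 + 0.2510) = 0.5363.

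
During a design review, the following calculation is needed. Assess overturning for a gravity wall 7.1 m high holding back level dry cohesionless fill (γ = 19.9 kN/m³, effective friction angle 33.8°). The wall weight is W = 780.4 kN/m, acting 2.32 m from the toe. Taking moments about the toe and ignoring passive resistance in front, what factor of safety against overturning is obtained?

5.35

K_a = tan²(45° − 33.8°/2) = 0.2851.
P_a = ½K_aγH² = 0.5×0.2851×19.9×7.1² = 143.0 kN/m, acting at H/3 = 2.367 m above the base.
Overturning moment M_o = P_a × H/3 = 143.0 × 2.367 = 338.4.
Resisting moment M_r = W × 2.32 = 780.4 × 2.32 = 1811.
FS_overturning = M_r/M_o = 1811/338.4 = 5.350.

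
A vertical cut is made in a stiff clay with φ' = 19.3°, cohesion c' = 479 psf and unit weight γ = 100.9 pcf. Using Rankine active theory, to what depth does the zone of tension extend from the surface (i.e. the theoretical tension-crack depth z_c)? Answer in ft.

K_a = tan²(45° − 19.3°/2) = 0.5032; √K_a = 0.7094.
The active pressure is zero where K_a γ z = 2c√K_a, so z_c = 2c/(γ√K_a) = 2×479/(100.9×0.7094) = 13.38 ft.

13.4 ft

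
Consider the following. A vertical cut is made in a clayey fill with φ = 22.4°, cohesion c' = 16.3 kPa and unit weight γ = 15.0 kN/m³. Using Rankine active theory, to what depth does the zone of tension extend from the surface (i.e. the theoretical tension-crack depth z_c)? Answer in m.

3.25 m

K_a = tan²(45° − 22.4°/2) = 0.4482; √K_a = 0.6694.
The active pressure is zero where K_a γ z = 2c√K_a, so z_c = 2c/(γ√K_a) = 2×16.3/(15.0×0.6694) = 3.246 m.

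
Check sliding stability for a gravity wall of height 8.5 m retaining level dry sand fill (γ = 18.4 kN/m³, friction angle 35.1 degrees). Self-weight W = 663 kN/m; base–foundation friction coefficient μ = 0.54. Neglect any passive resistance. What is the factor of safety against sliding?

2.00

K_a = tan²(45° − 35.1°/2) = 0.2698.
P_a = ½K_aγH² = 0.5×0.2698×18.4×8.5² = 179.4 kN/m, acting at H/3 = 2.833 m above the base.
FS_sliding = μW / P_a = 0.54×663 / 179.4 = 1.996.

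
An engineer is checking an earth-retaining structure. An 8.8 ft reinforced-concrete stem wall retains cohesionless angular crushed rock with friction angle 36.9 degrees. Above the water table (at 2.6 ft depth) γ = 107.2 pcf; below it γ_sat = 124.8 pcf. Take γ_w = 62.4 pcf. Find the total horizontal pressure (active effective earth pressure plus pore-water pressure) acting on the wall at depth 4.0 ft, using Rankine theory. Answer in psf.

K_a = (1 − sin φ)/(1 + sin φ) = 0.2497.
γ' = 124.8 − 62.4 = 62.40 pcf.
Effective vertical stress at 4.0 ft: σ'_v = 107.2×2.6 + 62.40×1.40 = 366.1 psf.
σ'_h = K_a σ'_v = 0.2497 × 366.1 = 91.40 psf; u = γ_w × 1.40 = 87.36 psf.
Total σ_h = 91.40 + 87.36 = 178.8 psf.

179 psf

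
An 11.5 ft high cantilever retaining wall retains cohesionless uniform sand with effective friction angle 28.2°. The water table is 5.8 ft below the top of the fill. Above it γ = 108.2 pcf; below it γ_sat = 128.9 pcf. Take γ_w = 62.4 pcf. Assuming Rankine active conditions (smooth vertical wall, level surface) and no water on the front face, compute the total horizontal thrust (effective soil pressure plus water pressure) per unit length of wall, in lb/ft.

3330 lb/ft

K_a = tan²(45° − φ/2) = 0.3582.
γ' = 128.9 − 62.4 = 66.50 pcf. Depth below WT = 5.7 ft.
σ'_h at WT = K_a γ d_w = 224.8 psf; at base = 224.8 + K_a γ' × 5.7 = 360.6 psf.
P₁ (0–5.8 ft) = ½×224.8×5.8 = 651.9. P₂ (5.8–11.5 ft) = ½(224.8+360.6)×5.7 = 1668.
P_w = ½ γ_w h₂² = 0.5×62.4×5.7² = 1014. Total = 651.9+1668+1014 = 3334 lb/ft.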